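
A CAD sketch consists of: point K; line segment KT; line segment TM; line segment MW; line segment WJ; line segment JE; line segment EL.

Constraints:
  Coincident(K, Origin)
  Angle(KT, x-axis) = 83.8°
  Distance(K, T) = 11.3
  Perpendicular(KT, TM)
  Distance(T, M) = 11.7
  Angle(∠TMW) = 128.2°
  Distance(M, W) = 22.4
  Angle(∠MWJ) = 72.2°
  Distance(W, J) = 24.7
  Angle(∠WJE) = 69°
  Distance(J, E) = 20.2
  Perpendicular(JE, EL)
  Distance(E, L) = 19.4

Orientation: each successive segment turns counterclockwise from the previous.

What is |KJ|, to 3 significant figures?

15.1

K is at the origin; KT runs at 83.8° with length 11.3, so T = (1.22, 11.2). KT is perpendicular to TM, so TM runs at 174°; with |TM| = 11.7, M = (-10.4, 12.5). ∠TMW = 128.2° gives MW at -134° from the x-axis; with |MW| = 22.4, W = (-26.1, -3.51). ∠MWJ = 72.2° gives WJ at -26.6° from the x-axis; with |WJ| = 24.7, J = (-4.00, -14.6). Then |KJ| = |J − K| = 15.1.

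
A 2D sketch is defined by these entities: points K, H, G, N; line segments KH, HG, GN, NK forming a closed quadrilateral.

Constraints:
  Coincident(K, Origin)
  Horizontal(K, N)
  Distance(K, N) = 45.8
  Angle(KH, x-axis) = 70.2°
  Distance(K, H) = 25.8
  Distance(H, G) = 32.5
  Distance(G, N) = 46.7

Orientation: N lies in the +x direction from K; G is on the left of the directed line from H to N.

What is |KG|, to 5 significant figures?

56.295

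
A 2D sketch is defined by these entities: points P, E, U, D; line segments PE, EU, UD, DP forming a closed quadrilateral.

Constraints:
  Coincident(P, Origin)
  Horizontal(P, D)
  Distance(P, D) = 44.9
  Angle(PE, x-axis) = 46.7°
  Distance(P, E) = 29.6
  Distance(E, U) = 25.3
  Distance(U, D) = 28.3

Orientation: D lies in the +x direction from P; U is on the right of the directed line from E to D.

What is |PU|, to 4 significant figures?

17.18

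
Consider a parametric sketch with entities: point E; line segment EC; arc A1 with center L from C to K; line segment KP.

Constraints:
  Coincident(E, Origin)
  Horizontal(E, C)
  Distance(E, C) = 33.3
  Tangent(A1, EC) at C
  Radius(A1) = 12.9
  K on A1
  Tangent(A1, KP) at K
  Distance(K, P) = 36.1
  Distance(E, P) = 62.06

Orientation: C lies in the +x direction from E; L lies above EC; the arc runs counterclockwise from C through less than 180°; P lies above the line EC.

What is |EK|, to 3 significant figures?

48.6

E is at the origin; E and C share the same y with |EC| = 33.3 and C on the +x side, so C = (33.3, 0.00). Since A1 is tangent to EC there, LC ⟂ EC, so L = C + (0, 12.9) = (33.3, 12.9). Since LK ⟂ KP (tangency), |LP| = √(12.9² + 36.1²) = 38.3 regardless of where K sits on A1. So P lies on both circle(E, 62.06) and circle(L, 38.3); the above-EC intersection is P = (35.1, 51.2). K is the foot of the tangent from P: K = (45.6, 16.7).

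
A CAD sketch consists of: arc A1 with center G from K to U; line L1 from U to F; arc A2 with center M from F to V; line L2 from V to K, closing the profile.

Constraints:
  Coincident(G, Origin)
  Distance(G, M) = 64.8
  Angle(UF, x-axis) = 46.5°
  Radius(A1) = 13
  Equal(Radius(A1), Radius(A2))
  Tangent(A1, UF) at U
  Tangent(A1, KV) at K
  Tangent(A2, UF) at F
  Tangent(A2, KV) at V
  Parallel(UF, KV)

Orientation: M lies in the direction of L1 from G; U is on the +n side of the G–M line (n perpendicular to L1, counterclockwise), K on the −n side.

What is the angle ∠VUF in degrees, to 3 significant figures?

21.9°

The slot axis is L1's direction at 46.5°, so u = (cos 46.5°, sin 46.5°) = (0.688, 0.725) and n = (−sin 46.5°, cos 46.5°) = (-0.725, 0.688). G is at the origin and M lies 64.8 along u from G, so M = 64.8·u = (44.6, 47.0). Tangency of A1 to both parallel lines with radius 13.0 puts U and K at G ± 13.0·n: U = (-9.43, 8.95), K = (9.43, -8.95). Equal radii place F and V the same way about M: F = M + 13.0·n = (35.2, 56.0), V = M − 13.0·n = (54.0, 38.1). Then cos ∠VUF = UV·UF / (|UV||UF|), giving 21.9°.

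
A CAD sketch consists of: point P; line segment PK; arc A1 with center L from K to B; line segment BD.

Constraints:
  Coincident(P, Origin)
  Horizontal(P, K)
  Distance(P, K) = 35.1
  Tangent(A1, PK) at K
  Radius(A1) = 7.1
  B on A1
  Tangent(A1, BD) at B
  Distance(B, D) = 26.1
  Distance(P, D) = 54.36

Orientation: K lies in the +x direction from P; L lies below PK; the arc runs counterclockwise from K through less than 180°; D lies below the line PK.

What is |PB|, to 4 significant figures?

31.12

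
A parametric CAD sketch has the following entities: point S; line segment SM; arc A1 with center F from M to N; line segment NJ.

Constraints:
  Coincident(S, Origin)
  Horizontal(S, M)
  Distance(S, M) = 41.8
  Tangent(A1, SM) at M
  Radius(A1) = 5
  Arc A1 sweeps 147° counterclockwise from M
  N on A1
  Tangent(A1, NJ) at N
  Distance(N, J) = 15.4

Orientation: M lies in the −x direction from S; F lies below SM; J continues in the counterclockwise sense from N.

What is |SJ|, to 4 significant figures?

36.17

S is at the origin; S and M share the same y with |SM| = 41.8 and M on the −x side, so M = (-41.80, 0.000). The tangent condition forces FM to be normal to SM, so F = M + (0, -5) = (-41.80, -5.000). On A1, M sits at bearing 90° from F; a 147° counterclockwise sweep puts N at bearing 237°, so N = F + 5.0·(cos 237°, sin 237°) = (-44.52, -9.193). Since A1 is tangent to NJ there, FN ⟂ NJ, so NJ runs along (−sin 237°, cos 237°); with |NJ| = 15.4, J = (-31.61, -17.58). Then |SJ| = |J − S| = 36.17.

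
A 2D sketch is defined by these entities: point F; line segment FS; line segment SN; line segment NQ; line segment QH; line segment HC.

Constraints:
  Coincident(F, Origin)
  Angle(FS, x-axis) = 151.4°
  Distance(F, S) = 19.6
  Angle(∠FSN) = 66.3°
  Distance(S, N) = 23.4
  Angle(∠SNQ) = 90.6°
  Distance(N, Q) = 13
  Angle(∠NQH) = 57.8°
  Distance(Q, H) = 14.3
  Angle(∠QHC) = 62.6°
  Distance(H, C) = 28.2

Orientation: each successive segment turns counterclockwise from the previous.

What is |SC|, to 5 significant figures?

36.655

F is at the origin; FS runs at 151.4° with length 19.6, so S = (-17.208, 9.3824). ∠FSN = 66.3° gives SN at -94.900° from the x-axis; with |SN| = 23.4, N = (-19.207, -13.932). ∠SNQ = 90.6° gives NQ at -5.5000° from the x-axis; with |NQ| = 13.0, Q = (-6.2671, -15.178). ∠NQH = 57.8° gives QH at 116.70° from the x-axis; with |QH| = 14.3, H = (-12.692, -2.4029). ∠QHC = 62.6° gives HC at -125.90° from the x-axis; with |HC| = 28.2, C = (-29.228, -25.246). Then |SC| = |C − S| = 36.655.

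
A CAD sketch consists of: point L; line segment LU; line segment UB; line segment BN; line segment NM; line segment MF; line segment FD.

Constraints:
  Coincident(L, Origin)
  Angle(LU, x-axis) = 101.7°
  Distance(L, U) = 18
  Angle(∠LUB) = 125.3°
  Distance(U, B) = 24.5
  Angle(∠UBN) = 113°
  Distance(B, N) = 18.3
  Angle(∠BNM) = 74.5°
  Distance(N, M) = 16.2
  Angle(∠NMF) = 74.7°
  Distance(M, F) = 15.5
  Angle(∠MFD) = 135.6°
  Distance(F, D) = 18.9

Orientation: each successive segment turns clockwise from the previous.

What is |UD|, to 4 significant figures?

33.59

L is at the origin; LU runs at 101.7° with length 18.0, so U = (-3.650, 17.63). ∠LUB = 125.3° gives UB at 47.00° from the x-axis; with |UB| = 24.5, B = (13.06, 35.54). ∠UBN = 113.0° gives BN at -20.00° from the x-axis; with |BN| = 18.3, N = (30.26, 29.29). ∠BNM = 74.5° gives NM at -125.5° from the x-axis; with |NM| = 16.2, M = (20.85, 16.10). ∠NMF = 74.7° gives MF at 129.2° from the x-axis; with |MF| = 15.5, F = (11.05, 28.11). ∠MFD = 135.6° gives FD at 84.80° from the x-axis; with |FD| = 18.9, D = (12.76, 46.93). Then |UD| = |D − U| = 33.59.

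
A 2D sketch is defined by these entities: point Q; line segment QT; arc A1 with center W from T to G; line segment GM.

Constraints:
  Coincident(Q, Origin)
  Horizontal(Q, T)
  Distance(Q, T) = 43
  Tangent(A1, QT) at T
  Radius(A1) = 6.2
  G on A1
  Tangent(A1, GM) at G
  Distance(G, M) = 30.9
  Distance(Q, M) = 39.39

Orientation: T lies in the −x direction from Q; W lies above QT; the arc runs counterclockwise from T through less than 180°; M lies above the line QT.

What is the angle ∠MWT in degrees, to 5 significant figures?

142.76°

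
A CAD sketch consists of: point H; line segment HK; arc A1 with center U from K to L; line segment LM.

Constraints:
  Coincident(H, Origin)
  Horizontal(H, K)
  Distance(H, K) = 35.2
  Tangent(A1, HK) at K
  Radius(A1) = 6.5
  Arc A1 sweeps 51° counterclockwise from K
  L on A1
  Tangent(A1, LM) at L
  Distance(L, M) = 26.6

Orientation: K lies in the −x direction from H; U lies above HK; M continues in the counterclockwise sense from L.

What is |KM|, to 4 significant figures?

31.74

H is at the origin; H and K share the same y with |HK| = 35.2 and K on the −x side, so K = (-35.20, 0.000). The tangent condition forces UK to be normal to HK, so U = K + (0, 6.5) = (-35.20, 6.500). On A1, K sits at bearing -90° from U; a 51° counterclockwise sweep puts L at bearing -39°, so L = U + 6.5·(cos -39°, sin -39°) = (-30.15, 2.409). The tangent condition forces UL to be normal to LM, so LM runs along (−sin -39°, cos -39°); with |LM| = 26.6, M = (-13.41, 23.08). Then |KM| = |M − K| = 31.74.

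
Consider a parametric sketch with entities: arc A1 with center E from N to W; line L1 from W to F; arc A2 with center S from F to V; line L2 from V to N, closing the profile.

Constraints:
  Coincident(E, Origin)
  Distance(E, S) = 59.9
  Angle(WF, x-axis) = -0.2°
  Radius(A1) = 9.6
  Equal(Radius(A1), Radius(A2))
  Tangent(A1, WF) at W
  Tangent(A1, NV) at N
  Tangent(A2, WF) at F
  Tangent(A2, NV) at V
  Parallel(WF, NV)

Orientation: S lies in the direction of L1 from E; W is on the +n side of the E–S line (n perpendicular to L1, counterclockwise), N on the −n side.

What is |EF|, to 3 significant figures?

60.7

The slot axis is L1's direction at -0.2°, so u = (cos -0.2°, sin -0.2°) = (1.00, -0.00349) and n = (−sin -0.2°, cos -0.2°) = (0.00349, 1.00). E is at the origin and S lies 59.9 along u from E, so S = 59.9·u = (59.9, -0.209). Tangency of A1 to both parallel lines with radius 9.6 puts W and N at E ± 9.6·n: W = (0.0335, 9.60), N = (-0.0335, -9.60). Equal radii place F and V the same way about S: F = S + 9.6·n = (59.9, 9.39), V = S − 9.6·n = (59.9, -9.81). Then |EF| = |F − E| = 60.7.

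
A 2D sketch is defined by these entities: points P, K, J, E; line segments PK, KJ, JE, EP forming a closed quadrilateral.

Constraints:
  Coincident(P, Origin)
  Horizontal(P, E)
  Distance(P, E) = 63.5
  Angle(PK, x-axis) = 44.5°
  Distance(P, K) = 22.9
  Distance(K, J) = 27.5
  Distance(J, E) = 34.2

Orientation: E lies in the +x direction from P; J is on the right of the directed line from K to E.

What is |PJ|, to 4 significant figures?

31.15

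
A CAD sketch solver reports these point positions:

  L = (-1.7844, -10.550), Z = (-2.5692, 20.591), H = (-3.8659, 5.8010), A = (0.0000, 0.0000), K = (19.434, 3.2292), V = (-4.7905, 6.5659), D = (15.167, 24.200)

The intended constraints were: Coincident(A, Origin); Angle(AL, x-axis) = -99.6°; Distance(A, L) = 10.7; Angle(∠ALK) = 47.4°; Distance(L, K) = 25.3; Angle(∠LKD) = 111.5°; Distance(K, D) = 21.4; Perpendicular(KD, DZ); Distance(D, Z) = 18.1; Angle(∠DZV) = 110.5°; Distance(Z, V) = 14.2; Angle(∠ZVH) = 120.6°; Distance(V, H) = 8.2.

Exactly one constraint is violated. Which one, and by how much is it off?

Distance(V, H) = 8.2 — off by 7.00.

A = (0.00, 0.00) ✓; AL at -99.60° ✓; |AL| = 10.70 ✓; ∠ALK = 47.40° ✓; |LK| = 25.30 ✓; ∠LKD = 111.5° ✓; |KD| = 21.40 ✓; ∠(KD, DZ) = 90.00° ✓; |DZ| = 18.10 ✓; ∠DZV = 110.5° ✓; |ZV| = 14.20 ✓; ∠ZVH = 120.6° ✓; |VH| = 1.200 ✗.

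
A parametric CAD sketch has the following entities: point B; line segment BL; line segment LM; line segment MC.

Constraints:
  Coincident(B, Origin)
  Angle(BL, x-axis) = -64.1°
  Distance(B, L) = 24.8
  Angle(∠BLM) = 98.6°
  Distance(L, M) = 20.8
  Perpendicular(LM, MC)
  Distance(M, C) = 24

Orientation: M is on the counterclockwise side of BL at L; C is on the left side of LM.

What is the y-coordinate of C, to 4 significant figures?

6.791

∠BLM = 98.6°, so LM runs at -64.1° + (180° − 98.6°) = 17.30° from the x-axis; with |LM| = 20.8, M = L + 20.8·(cos 17.30°, sin 17.30°) = (30.69, -16.12). LM ⟂ MC; with |MC| = 24.0 on the left of LM, C = M + 24.0·(-0.2974, 0.9548) = (23.55, 6.791). So C.y = 6.791.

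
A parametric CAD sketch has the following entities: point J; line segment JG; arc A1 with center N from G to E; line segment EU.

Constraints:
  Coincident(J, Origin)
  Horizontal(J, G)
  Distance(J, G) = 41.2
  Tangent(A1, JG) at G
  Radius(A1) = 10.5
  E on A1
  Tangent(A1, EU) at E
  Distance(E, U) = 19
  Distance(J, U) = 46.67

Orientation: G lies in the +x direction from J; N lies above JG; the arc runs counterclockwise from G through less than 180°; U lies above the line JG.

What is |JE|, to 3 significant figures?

51.7

Checks: |NE| = 10.50 ✓; ∠(NE, EU) = 90.00° ✓; |EU| = 19.00 ✓; |JU| = 46.67 ✓.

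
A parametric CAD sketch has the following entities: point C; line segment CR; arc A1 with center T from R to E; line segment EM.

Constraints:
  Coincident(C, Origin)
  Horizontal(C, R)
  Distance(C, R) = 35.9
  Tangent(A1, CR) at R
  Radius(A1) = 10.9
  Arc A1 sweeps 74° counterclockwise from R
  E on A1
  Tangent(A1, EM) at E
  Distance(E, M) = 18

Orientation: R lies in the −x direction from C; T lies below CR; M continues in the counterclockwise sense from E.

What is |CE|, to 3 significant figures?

47.0

C is at the origin; C and R share the same y with |CR| = 35.9 and R on the −x side, so R = (-35.9, 0.00). Since A1 is tangent to CR there, TR ⟂ CR, so T = R + (0, -10.9) = (-35.9, -10.9). On A1, R sits at bearing 90° from T; a 74° counterclockwise sweep puts E at bearing 164°, so E = T + 10.9·(cos 164°, sin 164°) = (-46.4, -7.90). Then |CE| = |E − C| = 47.0.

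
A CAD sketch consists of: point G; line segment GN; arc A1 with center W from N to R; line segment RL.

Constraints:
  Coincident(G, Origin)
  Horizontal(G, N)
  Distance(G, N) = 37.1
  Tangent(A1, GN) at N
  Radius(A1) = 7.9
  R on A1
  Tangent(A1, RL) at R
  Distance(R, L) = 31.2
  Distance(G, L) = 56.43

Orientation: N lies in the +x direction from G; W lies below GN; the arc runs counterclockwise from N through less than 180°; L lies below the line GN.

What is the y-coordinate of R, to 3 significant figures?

-10.5

G is at the origin; G and N share the same y with |GN| = 37.1 and N on the +x side, so N = (37.1, 0.00). Tangency of A1 to GN means the radius WN is perpendicular to GN, so W = N + (0, -7.9) = (37.1, -7.90). Since WR ⟂ RL (tangency), |WL| = √(7.9² + 31.2²) = 32.2 regardless of where R sits on A1. So L lies on both circle(G, 56.43) and circle(W, 32.2); the below-GN intersection is L = (39.8, -40.0). R is the foot of the tangent from L: R = (29.6, -10.5).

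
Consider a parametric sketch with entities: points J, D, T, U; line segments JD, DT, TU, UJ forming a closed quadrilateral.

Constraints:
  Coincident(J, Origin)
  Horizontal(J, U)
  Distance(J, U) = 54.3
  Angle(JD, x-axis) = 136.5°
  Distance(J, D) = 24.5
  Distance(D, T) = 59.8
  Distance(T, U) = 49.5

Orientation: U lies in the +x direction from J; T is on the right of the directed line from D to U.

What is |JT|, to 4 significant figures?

36.11

J is at the origin; JU is horizontal with |JU| = 54.3 and U in +x, so U = (54.3, 0). JD runs at 136.5° with |JD| = 24.5, so D = (-17.77, 16.86). T is determined by |DT| = 59.8 and |TU| = 49.5 together: it lies at the intersection of circle(D, 59.8) and circle(U, 49.5). With |DU| = 74.02, the foot of the radical line on DU is 44.61 from D and the perpendicular offset is √(59.8² − 44.61²) = 39.82. Taking the right-of-DU solution: T = (16.60, -32.07).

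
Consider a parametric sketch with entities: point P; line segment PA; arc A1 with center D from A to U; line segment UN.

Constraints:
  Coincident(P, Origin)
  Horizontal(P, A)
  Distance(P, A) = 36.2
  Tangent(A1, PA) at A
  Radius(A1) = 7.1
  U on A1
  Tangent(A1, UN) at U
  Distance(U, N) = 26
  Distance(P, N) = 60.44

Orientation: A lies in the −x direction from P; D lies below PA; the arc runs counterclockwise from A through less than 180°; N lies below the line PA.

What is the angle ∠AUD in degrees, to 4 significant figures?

57.79°

Checks: |DU| = 7.100 ✓; ∠(DU, UN) = 90.00° ✓; |UN| = 26.00 ✓; |PN| = 60.44 ✓.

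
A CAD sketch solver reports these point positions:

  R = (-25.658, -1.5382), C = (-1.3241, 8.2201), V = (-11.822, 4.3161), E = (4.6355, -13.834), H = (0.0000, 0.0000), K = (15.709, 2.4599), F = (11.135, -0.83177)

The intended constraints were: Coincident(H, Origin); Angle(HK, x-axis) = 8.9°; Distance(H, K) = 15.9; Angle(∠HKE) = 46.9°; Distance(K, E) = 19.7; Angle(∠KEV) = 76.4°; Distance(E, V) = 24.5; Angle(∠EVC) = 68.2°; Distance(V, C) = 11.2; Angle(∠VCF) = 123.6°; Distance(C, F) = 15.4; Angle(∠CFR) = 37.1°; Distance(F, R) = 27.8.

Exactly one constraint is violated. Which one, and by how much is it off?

Distance(F, R) = 27.8 — off by 9.00.

H = (0.00, 0.00) ✓; HK at 8.900° ✓; |HK| = 15.90 ✓; ∠HKE = 46.90° ✓; |KE| = 19.70 ✓; ∠KEV = 76.40° ✓; |EV| = 24.50 ✓; ∠EVC = 68.20° ✓; |VC| = 11.20 ✓; ∠VCF = 123.6° ✓; |CF| = 15.40 ✓; ∠CFR = 37.10° ✓; |FR| = 36.80 ✗.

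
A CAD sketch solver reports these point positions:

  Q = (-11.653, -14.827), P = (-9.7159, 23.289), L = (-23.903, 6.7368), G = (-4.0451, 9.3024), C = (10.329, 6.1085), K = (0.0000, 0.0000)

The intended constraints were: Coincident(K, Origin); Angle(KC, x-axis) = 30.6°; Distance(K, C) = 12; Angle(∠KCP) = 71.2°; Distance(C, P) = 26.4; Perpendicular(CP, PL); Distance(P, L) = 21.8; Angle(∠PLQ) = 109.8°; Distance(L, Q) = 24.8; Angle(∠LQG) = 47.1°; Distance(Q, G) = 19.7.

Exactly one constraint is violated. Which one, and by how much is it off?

Distance(Q, G) = 19.7 — off by 5.60.

K = (0.00, 0.00) ✓; KC at 30.60° ✓; |KC| = 12.00 ✓; ∠KCP = 71.20° ✓; |CP| = 26.40 ✓; ∠(CP, PL) = 90.00° ✓; |PL| = 21.80 ✓; ∠PLQ = 109.8° ✓; |LQ| = 24.80 ✓; ∠LQG = 47.10° ✓; |QG| = 25.30 ✗.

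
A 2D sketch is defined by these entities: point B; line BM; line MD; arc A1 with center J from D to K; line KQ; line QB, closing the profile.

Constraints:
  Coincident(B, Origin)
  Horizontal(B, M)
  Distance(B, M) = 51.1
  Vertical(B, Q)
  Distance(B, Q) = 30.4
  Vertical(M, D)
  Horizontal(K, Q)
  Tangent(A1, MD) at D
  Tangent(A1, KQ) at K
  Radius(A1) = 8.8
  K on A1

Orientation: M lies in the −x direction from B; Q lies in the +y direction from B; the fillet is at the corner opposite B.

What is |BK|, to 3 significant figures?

52.1

The virtual corner opposite B is at (-51.1, 30.4). A1 meets MD tangentially, so JD is at right angles to MD and the tangent condition forces JK to be normal to KQ, with radius 8.8, so the center J sits 8.8 in from both sides at J = (-42.3, 21.6). That places the tangent points at D = (-51.1, 21.6) on MD and K = (-42.3, 30.4) on KQ. Then |BK| = |K − B| = 52.1.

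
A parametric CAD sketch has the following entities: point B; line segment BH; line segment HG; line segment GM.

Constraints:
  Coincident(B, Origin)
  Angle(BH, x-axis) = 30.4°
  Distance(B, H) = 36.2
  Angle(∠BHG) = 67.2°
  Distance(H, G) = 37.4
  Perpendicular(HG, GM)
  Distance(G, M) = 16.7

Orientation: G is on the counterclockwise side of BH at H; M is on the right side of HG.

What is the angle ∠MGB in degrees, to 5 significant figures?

144.99°

B is at the origin; BH runs at 30.4° with length 36.2, so H = 36.2·(cos 30.4°, sin 30.4°) = (31.223, 18.318). ∠BHG = 67.2°, so HG runs at 30.4° + (180° − 67.2°) = 143.20° from the x-axis; with |HG| = 37.4, G = H + 37.4·(cos 143.20°, sin 143.20°) = (1.2756, 40.722). HG ⟂ GM; with |GM| = 16.7 on the right of HG, M = G + 16.7·(0.59902, 0.80073) = (11.279, 54.094). Then cos ∠MGB = GM·GB / (|GM||GB|), giving 144.99°.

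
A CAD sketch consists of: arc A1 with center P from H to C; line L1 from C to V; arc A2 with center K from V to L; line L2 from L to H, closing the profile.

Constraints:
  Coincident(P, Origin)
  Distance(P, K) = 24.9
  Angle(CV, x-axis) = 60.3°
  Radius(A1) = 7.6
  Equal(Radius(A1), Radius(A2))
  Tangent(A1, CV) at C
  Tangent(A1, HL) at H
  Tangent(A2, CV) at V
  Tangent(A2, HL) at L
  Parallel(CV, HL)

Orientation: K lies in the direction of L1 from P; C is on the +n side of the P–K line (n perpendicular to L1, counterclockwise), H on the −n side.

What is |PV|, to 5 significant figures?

26.034

The slot axis is L1's direction at 60.3°, so u = (cos 60.3°, sin 60.3°) = (0.49546, 0.86863) and n = (−sin 60.3°, cos 60.3°) = (-0.86863, 0.49546). P is at the origin and K lies 24.9 along u from P, so K = 24.9·u = (12.337, 21.629). Tangency of A1 to both parallel lines with radius 7.6 puts C and H at P ± 7.6·n: C = (-6.6016, 3.7655), H = (6.6016, -3.7655). Equal radii place V and L the same way about K: V = K + 7.6·n = (5.7353, 25.394), L = K − 7.6·n = (18.939, 17.863). Then |PV| = |V − P| = 26.034.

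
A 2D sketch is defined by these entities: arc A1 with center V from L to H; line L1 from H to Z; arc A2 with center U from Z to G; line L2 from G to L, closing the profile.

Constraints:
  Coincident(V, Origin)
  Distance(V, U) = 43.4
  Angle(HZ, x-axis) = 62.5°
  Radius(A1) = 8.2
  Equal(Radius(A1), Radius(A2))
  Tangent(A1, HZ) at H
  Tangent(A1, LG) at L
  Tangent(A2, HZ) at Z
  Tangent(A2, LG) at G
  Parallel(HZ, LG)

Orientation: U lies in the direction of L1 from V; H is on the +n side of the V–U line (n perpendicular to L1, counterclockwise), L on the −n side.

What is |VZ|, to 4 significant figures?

44.17

Tangency of A1 to both parallel lines with radius 8.2 puts H and L at V ± 8.2·n: H = (-7.273, 3.786), L = (7.273, -3.786). Equal radii place Z and G the same way about U: Z = U + 8.2·n = (12.77, 42.28), G = U − 8.2·n = (27.31, 34.71). Then |VZ| = |Z − V| = 44.17.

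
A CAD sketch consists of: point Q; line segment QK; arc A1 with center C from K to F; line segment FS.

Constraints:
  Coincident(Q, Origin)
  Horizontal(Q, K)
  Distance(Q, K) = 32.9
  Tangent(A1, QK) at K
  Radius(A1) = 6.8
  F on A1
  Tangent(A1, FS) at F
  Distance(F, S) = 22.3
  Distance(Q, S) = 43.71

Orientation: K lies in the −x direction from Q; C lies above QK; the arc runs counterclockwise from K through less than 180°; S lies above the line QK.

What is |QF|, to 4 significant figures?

27.63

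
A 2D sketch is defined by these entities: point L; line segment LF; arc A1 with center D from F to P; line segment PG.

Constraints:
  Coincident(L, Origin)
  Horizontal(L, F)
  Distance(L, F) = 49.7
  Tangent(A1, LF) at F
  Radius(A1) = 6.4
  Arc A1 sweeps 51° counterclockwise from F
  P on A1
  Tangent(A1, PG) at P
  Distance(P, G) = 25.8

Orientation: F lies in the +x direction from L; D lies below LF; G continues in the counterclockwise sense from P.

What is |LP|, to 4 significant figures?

44.79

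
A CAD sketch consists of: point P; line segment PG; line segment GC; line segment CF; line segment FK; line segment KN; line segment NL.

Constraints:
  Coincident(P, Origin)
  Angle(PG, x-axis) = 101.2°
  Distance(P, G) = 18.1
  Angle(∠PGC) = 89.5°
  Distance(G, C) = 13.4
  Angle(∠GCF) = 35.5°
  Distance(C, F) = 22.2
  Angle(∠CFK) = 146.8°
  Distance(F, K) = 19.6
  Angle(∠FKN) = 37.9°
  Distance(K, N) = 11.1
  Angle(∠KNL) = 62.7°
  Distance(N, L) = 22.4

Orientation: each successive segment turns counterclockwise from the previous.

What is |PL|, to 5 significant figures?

14.988

P is at the origin; PG runs at 101.2° with length 18.1, so G = (-3.5156, 17.755). ∠PGC = 89.5° gives GC at -168.30° from the x-axis; with |GC| = 13.4, C = (-16.637, 15.038). ∠GCF = 35.5° gives CF at -23.800° from the x-axis; with |CF| = 22.2, F = (3.6749, 6.0792). ∠CFK = 146.8° gives FK at 9.4000° from the x-axis; with |FK| = 19.6, K = (23.012, 9.2804). ∠FKN = 37.9° gives KN at 151.50° from the x-axis; with |KN| = 11.1, N = (13.257, 14.577). ∠KNL = 62.7° gives NL at -91.200° from the x-axis; with |NL| = 22.4, L = (12.788, -7.8182). Then |PL| = |L − P| = 14.988.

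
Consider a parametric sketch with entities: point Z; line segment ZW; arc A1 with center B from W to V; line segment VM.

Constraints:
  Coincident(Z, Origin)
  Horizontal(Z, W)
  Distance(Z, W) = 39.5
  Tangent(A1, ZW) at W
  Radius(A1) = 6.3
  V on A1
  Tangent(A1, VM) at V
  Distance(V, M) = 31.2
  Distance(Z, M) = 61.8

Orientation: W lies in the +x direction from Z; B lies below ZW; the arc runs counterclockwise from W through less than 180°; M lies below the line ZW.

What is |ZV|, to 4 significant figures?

35.38

Z is at the origin; ZW is horizontal with |ZW| = 39.5 and W on the +x side, so W = (39.50, 0.000). Tangency of A1 to ZW means the radius BW is perpendicular to ZW, so B = W + (0, -6.3) = (39.50, -6.300). Since BV ⟂ VM (tangency), |BM| = √(6.3² + 31.2²) = 31.83 regardless of where V sits on A1. So M lies on both circle(Z, 61.8) and circle(B, 31.83); the below-ZW intersection is M = (49.97, -36.36). V is the foot of the tangent from M: V = (34.08, -9.510).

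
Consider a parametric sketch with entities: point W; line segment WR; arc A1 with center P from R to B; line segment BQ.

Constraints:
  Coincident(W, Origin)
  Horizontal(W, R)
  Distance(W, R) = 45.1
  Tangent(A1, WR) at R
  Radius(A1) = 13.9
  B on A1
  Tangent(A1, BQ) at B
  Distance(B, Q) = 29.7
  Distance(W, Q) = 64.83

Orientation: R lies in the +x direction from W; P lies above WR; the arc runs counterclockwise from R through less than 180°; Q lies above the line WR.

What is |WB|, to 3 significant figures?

61.0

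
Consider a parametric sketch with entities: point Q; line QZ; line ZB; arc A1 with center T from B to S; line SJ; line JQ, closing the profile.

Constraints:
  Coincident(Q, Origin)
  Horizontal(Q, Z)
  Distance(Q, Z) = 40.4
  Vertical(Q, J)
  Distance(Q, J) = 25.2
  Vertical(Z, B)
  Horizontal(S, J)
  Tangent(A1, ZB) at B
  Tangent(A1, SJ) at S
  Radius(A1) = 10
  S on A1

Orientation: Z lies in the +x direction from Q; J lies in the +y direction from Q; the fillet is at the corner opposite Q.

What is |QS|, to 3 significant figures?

39.5

Q is at the origin; Q and Z share the same y with |QZ| = 40.4 and Z on the +x side, so Z = (40.4, 0.00). QJ is vertical with |QJ| = 25.2 and J on the +y side, so J = (0.00, 25.2). The virtual corner opposite Q is at (40.4, 25.2). A1 meets ZB tangentially, so TB is at right angles to ZB and the tangent condition forces TS to be normal to SJ, with radius 10.0, so the center T sits 10.0 in from both sides at T = (30.4, 15.2). That places the tangent points at B = (40.4, 15.2) on ZB and S = (30.4, 25.2) on SJ. Then |QS| = |S − Q| = 39.5.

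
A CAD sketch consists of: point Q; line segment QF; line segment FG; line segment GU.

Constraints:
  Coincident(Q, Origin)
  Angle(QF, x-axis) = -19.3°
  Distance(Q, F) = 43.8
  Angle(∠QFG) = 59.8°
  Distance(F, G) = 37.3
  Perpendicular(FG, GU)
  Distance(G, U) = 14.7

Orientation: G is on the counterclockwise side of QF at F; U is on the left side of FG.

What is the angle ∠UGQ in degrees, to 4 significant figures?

21.97°

Q is at the origin; QF runs at -19.3° with length 43.8, so F = 43.8·(cos -19.3°, sin -19.3°) = (41.34, -14.48). ∠QFG = 59.8°, so FG runs at -19.3° + (180° − 59.8°) = 100.9° from the x-axis; with |FG| = 37.3, G = F + 37.3·(cos 100.9°, sin 100.9°) = (34.29, 22.15). The perpendicularity gives GU at right angles to FG; with |GU| = 14.7 on the left of FG, U = G + 14.7·(-0.9820, -0.1891) = (19.85, 19.37). Then cos ∠UGQ = GU·GQ / (|GU||GQ|), giving 21.97°.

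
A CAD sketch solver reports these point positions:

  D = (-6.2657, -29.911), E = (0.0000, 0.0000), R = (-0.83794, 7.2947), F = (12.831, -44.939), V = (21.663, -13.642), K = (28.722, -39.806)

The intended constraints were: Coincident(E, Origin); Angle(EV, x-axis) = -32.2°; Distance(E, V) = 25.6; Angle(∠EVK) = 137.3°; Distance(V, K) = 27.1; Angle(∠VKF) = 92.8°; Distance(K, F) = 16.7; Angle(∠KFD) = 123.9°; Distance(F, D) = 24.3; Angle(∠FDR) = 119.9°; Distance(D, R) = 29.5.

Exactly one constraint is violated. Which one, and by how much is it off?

Distance(D, R) = 29.5 — off by 8.10.

E = (0.00, 0.00) ✓; EV at -32.20° ✓; |EV| = 25.60 ✓; ∠EVK = 137.3° ✓; |VK| = 27.10 ✓; ∠VKF = 92.80° ✓; |KF| = 16.70 ✓; ∠KFD = 123.9° ✓; |FD| = 24.30 ✓; ∠FDR = 119.9° ✓; |DR| = 37.60 ✗.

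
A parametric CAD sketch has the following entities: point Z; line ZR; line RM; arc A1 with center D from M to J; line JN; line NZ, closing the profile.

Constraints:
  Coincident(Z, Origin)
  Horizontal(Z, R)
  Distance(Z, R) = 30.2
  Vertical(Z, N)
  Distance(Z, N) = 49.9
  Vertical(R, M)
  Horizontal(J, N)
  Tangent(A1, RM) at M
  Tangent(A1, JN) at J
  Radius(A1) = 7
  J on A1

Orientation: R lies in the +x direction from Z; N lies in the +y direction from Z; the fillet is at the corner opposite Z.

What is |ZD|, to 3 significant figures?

48.8

Z is at the origin; Z and R share the same y with |ZR| = 30.2 and R on the +x side, so R = (30.2, 0.00). ZN is vertical with |ZN| = 49.9 and N on the +y side, so N = (0.00, 49.9). The virtual corner opposite Z is at (30.2, 49.9). Since A1 is tangent to RM there, DM ⟂ RM and A1 meets JN tangentially, so DJ is at right angles to JN, with radius 7.0, so the center D sits 7.0 in from both sides at D = (23.2, 42.9). Then |ZD| = |D − Z| = 48.8.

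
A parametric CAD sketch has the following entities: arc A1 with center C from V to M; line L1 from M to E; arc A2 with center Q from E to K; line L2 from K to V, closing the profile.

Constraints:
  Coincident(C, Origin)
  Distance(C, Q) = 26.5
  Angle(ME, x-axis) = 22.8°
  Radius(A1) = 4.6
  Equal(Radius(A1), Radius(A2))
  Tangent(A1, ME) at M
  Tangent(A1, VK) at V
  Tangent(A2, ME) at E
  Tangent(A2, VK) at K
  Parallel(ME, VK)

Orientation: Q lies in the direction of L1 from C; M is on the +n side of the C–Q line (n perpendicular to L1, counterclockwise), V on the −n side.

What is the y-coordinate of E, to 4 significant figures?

14.51

Tangency of A1 to both parallel lines with radius 4.6 puts M and V at C ± 4.6·n: M = (-1.783, 4.241), V = (1.783, -4.241). Equal radii place E and K the same way about Q: E = Q + 4.6·n = (22.65, 14.51), K = Q − 4.6·n = (26.21, 6.029). So E.y = 14.51.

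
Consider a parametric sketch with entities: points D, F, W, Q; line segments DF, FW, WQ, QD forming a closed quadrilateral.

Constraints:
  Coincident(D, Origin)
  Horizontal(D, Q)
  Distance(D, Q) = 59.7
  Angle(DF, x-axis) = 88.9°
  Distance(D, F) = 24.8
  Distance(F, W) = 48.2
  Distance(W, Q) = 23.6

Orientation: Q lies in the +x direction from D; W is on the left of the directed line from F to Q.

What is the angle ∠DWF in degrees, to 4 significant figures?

27.97°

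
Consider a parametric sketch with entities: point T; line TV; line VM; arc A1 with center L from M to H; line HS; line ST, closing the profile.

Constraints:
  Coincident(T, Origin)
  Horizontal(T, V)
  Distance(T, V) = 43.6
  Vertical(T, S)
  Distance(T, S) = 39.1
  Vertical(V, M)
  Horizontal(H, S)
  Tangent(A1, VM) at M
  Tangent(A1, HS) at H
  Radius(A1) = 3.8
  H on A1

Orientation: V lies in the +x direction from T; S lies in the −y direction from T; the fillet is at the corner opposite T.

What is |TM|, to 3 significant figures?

56.1

The virtual corner opposite T is at (43.6, -39.1). The tangent condition forces LM to be normal to VM and tangency of A1 to HS means the radius LH is perpendicular to HS, with radius 3.8, so the center L sits 3.8 in from both sides at L = (39.8, -35.3). That places the tangent points at M = (43.6, -35.3) on VM and H = (39.8, -39.1) on HS. Then |TM| = |M − T| = 56.1.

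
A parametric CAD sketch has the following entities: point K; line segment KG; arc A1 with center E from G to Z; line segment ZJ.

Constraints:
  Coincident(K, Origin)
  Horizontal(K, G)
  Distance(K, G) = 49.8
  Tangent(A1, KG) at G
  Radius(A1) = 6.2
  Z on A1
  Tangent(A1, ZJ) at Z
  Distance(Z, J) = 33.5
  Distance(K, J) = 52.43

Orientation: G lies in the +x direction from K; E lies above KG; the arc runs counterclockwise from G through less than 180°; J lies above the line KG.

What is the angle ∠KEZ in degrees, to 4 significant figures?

153.7°

Checks: |EZ| = 6.200 ✓; ∠(EZ, ZJ) = 90.00° ✓; |ZJ| = 33.50 ✓; |KJ| = 52.43 ✓.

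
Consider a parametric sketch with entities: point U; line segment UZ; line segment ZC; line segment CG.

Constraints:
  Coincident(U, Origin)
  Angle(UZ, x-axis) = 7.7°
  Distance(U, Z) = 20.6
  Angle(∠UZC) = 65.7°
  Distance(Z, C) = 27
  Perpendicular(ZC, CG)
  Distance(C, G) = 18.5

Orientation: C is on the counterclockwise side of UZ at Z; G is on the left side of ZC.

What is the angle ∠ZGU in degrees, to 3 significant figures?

35.3°

U is at the origin; UZ runs at 7.7° with length 20.6, so Z = 20.6·(cos 7.7°, sin 7.7°) = (20.4, 2.76). ∠UZC = 65.7°, so ZC runs at 7.7° + (180° − 65.7°) = 122° from the x-axis; with |ZC| = 27.0, C = Z + 27.0·(cos 122°, sin 122°) = (6.11, 25.7). ZC is perpendicular to CG; with |CG| = 18.5 on the left of ZC, G = C + 18.5·(-0.848, -0.530) = (-9.58, 15.9). Then cos ∠ZGU = GZ·GU / (|GZ||GU|), giving 35.3°.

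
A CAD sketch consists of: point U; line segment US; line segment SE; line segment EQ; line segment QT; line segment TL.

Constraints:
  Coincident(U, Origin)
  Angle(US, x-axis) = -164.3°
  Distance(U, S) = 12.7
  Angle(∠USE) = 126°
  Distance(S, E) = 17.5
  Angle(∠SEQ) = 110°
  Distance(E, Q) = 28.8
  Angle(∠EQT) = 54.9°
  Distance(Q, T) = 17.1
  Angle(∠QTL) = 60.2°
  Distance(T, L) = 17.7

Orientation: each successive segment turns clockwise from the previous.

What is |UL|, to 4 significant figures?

30.80

U is at the origin; US runs at -164.3° with length 12.7, so S = (-12.23, -3.437). ∠USE = 126.0° gives SE at 141.7° from the x-axis; with |SE| = 17.5, E = (-25.96, 7.410). ∠SEQ = 110.0° gives EQ at 71.70° from the x-axis; with |EQ| = 28.8, Q = (-16.92, 34.75). ∠EQT = 54.9° gives QT at -53.40° from the x-axis; with |QT| = 17.1, T = (-6.721, 21.02). ∠QTL = 60.2° gives TL at -173.2° from the x-axis; with |TL| = 17.7, L = (-24.30, 18.93). Then |UL| = |L − U| = 30.80.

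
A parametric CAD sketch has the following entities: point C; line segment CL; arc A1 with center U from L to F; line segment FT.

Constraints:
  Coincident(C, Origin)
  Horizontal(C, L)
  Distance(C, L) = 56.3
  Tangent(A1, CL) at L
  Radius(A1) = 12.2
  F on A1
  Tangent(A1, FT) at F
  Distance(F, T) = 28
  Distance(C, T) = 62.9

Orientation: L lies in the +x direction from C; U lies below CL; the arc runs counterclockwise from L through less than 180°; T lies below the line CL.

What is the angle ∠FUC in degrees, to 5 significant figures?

18.735°

Checks: ∠(UL, LC) = 90.00° ✓; |UF| = 12.20 ✓; ∠(UF, FT) = 90.00° ✓; |FT| = 28.00 ✓; |CT| = 62.90 ✓.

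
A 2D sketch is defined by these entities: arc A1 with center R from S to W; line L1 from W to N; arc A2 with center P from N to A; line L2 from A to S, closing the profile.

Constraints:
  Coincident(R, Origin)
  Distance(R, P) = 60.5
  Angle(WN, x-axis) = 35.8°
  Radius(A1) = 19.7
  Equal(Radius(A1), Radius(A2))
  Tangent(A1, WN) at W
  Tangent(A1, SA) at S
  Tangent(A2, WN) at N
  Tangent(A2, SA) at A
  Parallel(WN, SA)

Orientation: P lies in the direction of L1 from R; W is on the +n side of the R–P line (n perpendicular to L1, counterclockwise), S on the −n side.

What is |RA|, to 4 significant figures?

63.63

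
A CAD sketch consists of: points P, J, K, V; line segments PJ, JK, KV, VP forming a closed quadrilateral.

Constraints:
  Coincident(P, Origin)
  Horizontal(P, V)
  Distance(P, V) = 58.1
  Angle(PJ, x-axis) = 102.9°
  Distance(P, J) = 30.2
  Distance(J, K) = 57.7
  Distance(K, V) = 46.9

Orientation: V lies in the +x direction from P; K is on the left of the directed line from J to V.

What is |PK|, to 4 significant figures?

66.83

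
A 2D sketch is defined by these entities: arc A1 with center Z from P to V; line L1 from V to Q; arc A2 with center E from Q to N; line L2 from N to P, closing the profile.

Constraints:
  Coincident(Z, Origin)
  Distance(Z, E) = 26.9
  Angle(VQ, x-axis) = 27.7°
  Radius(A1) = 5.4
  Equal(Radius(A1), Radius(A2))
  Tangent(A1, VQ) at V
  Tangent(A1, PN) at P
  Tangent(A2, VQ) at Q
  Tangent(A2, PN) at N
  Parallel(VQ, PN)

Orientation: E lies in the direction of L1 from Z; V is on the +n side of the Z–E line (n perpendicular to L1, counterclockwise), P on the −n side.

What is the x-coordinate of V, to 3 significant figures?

-2.51

Z is at the origin and E lies 26.9 along u from Z, so E = 26.9·u = (23.8, 12.5). Tangency of A1 to both parallel lines with radius 5.4 puts V and P at Z ± 5.4·n: V = (-2.51, 4.78), P = (2.51, -4.78). So V.x = -2.51.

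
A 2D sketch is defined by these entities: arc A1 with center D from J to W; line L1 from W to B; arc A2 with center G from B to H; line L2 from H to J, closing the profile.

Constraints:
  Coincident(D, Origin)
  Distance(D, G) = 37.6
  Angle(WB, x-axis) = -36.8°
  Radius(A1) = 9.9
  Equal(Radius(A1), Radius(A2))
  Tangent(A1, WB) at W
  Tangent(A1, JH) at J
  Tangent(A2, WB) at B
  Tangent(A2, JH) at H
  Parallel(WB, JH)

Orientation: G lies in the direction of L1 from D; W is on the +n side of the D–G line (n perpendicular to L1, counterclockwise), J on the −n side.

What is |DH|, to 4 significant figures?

38.88

The slot axis is L1's direction at -36.8°, so u = (cos -36.8°, sin -36.8°) = (0.8007, -0.5990) and n = (−sin -36.8°, cos -36.8°) = (0.5990, 0.8007). D is at the origin and G lies 37.6 along u from D, so G = 37.6·u = (30.11, -22.52). Tangency of A1 to both parallel lines with radius 9.9 puts W and J at D ± 9.9·n: W = (5.930, 7.927), J = (-5.930, -7.927). Equal radii place B and H the same way about G: B = G + 9.9·n = (36.04, -14.60), H = G − 9.9·n = (24.18, -30.45). Then |DH| = |H − D| = 38.88.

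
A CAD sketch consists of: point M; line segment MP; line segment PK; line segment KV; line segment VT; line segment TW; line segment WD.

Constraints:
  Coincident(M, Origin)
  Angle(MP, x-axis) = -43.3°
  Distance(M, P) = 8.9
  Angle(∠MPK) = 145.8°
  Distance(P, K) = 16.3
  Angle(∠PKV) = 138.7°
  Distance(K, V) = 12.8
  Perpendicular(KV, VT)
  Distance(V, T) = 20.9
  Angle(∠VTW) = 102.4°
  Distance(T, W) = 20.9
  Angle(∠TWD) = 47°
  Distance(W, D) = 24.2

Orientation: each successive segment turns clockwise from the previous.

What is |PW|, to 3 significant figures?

15.3

KV is perpendicular to VT, so VT runs at 151°; with |VT| = 20.9, T = (-14.5, -23.2). ∠VTW = 102.4° gives TW at 73.6° from the x-axis; with |TW| = 20.9, W = (-8.58, -3.12). Then |PW| = |W − P| = 15.3.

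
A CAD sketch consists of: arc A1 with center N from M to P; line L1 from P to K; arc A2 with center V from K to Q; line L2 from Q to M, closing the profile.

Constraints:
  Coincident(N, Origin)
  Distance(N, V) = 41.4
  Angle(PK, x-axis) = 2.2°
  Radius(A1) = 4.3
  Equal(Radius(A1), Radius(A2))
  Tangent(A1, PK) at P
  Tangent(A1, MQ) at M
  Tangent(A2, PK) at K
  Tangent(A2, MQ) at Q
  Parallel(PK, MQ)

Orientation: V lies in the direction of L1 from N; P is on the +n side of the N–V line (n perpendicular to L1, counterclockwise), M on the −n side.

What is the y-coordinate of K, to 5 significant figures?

5.8861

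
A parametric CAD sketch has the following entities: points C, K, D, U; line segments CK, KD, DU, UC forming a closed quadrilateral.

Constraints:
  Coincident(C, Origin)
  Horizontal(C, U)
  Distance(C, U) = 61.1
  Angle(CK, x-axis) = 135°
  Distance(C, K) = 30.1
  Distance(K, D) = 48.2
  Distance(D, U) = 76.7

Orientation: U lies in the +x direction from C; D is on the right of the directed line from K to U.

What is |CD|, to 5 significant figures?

28.123

Checks: |CU| = 61.10 ✓; |CK| = 30.10 ✓; |KD| = 48.20 ✓; |DU| = 76.70 ✓.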